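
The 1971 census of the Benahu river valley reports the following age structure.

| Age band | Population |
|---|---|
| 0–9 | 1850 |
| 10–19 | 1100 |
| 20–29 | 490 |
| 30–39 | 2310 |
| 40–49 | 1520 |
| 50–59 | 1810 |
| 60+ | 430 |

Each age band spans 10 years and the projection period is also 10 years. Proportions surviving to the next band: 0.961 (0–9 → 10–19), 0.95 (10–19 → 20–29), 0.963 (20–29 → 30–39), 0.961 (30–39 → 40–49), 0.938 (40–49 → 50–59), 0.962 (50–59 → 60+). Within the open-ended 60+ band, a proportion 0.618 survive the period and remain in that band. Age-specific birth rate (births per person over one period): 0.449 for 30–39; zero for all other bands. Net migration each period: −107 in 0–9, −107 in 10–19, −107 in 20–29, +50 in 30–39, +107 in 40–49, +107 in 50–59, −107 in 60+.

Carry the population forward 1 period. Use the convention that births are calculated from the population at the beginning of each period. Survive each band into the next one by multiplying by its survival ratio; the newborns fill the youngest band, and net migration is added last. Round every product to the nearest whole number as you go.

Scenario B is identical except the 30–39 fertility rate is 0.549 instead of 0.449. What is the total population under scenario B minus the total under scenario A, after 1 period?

After projecting period 1:
Births: 2310 × 0.449 = 1037
10–19: 1850 × 0.961 = 1778
20–29: 1100 × 0.95 = 1045
30–39: 490 × 0.963 = 472
40–49: 2310 × 0.961 = 2220
50–59: 1520 × 0.938 = 1426
60+: 1810 × 0.962 + 430 × 0.618 = 1741 + 266 = 2007
Net migration: 0–9 − 107 → 930; 10–19 − 107 → 1671; 20–29 − 107 → 938; 30–39 + 50 → 522; 40–49 + 107 → 2327; 50–59 + 107 → 1533; 60+ − 107 → 1900
End of period: [930, 1671, 938, 522, 2327, 1533, 1900]
Scenario A total after 1 period: 9821
Scenario B projection —
After projecting period 1:
Births: 2310 × 0.549 = 1268
10–19: 1850 × 0.961 = 1778
20–29: 1100 × 0.95 = 1045
30–39: 490 × 0.963 = 472
40–49: 2310 × 0.961 = 2220
50–59: 1520 × 0.938 = 1426
60+: 1810 × 0.962 + 430 × 0.618 = 1741 + 266 = 2007
Net migration: 0–9 − 107 → 1161; 10–19 − 107 → 1671; 20–29 − 107 → 938; 30–39 + 50 → 522; 40–49 + 107 → 2327; 50–59 + 107 → 1533; 60+ − 107 → 1900
End of period: [1161, 1671, 938, 522, 2327, 1533, 1900]
Scenario B total after 1 period: 10052
Difference B − A = 10052 − 9821 = 231

231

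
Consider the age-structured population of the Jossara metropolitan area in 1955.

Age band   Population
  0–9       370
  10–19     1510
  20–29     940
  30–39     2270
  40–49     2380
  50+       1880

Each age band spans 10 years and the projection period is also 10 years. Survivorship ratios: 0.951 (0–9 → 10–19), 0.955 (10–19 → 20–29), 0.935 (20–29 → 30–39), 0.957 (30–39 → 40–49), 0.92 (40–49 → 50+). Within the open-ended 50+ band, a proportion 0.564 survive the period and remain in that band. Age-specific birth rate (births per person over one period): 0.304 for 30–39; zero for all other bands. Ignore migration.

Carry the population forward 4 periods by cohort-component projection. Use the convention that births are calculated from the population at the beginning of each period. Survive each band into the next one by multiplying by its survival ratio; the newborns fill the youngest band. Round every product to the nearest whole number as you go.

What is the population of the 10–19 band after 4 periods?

Let band 1 be 0–9 through band 6 = 50+.
Period 1.
Births: 2270 * 0.304 = 690
Band 2: 370 * 0.951 = 352
Band 3: 1510 * 0.955 = 1442
Band 4: 940 * 0.935 = 879
Band 5: 2270 * 0.957 = 2172
Band 6: 2380 * 0.92 + 1880 * 0.564 = 2190 + 1060 = 3250
Population now: 0–9=690, 10–19=352, 20–29=1442, 30–39=879, 40–49=2172, 50+=3250
Period 2.
Births: 879 * 0.304 = 267
Band 2: 690 * 0.951 = 656
Band 3: 352 * 0.955 = 336
Band 4: 1442 * 0.935 = 1348
Band 5: 879 * 0.957 = 841
Band 6: 2172 * 0.92 + 3250 * 0.564 = 1998 + 1833 = 3831
Population now: 0–9=267, 10–19=656, 20–29=336, 30–39=1348, 40–49=841, 50+=3831
Period 3.
Births: 1348 * 0.304 = 410
Band 2: 267 * 0.951 = 254
Band 3: 656 * 0.955 = 626
Band 4: 336 * 0.935 = 314
Band 5: 1348 * 0.957 = 1290
Band 6: 841 * 0.92 + 3831 * 0.564 = 774 + 2161 = 2935
Population now: 0–9=410, 10–19=254, 20–29=626, 30–39=314, 40–49=1290, 50+=2935
Period 4.
Births: 314 * 0.304 = 95
Band 2: 410 * 0.951 = 390
Band 3: 254 * 0.955 = 243
Band 4: 626 * 0.935 = 585
Band 5: 314 * 0.957 = 300
Band 6: 1290 * 0.92 + 2935 * 0.564 = 1187 + 1655 = 2842
Population now: 0–9=95, 10–19=390, 20–29=243, 30–39=585, 40–49=300, 50+=2842

390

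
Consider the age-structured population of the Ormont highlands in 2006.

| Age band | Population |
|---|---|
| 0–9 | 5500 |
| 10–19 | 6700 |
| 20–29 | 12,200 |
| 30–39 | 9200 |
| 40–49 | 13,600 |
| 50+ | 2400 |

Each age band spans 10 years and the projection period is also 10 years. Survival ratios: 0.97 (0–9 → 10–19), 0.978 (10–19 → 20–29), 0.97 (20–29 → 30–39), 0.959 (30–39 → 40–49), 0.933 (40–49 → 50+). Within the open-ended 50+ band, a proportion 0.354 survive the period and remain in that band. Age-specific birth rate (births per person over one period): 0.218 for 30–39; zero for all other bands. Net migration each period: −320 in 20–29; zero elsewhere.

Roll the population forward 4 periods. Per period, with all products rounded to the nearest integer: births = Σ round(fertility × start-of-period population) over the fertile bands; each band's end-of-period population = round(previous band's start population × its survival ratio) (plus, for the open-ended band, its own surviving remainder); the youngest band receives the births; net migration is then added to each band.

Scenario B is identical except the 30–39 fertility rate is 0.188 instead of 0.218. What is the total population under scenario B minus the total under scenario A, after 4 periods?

[period 1]
Births: 9200 * 0.218 = 2006
10–19: 5500 * 0.97 = 5335
20–29: 6700 * 0.978 = 6553
30–39: 12200 * 0.97 = 11834
40–49: 9200 * 0.959 = 8823
50+: 13600 * 0.933 + 2400 * 0.354 = 12689 + 850 = 13539
Net migration: 20–29 − 320 → 6233
→ [2006, 5335, 6233, 11834, 8823, 13539]
[period 2]
Births: 11834 * 0.218 = 2580
10–19: 2006 * 0.97 = 1946
20–29: 5335 * 0.978 = 5218
30–39: 6233 * 0.97 = 6046
40–49: 11834 * 0.959 = 11349
50+: 8823 * 0.933 + 13539 * 0.354 = 8232 + 4793 = 13025
Net migration: 20–29 − 320 → 4898
→ [2580, 1946, 4898, 6046, 11349, 13025]
[period 3]
Births: 6046 * 0.218 = 1318
10–19: 2580 * 0.97 = 2503
20–29: 1946 * 0.978 = 1903
30–39: 4898 * 0.97 = 4751
40–49: 6046 * 0.959 = 5798
50+: 11349 * 0.933 + 13025 * 0.354 = 10589 + 4611 = 15200
Net migration: 20–29 − 320 → 1583
→ [1318, 2503, 1583, 4751, 5798, 15200]
[period 4]
Births: 4751 * 0.218 = 1036
10–19: 1318 * 0.97 = 1278
20–29: 2503 * 0.978 = 2448
30–39: 1583 * 0.97 = 1536
40–49: 4751 * 0.959 = 4556
50+: 5798 * 0.933 + 15200 * 0.354 = 5410 + 5381 = 10791
Net migration: 20–29 − 320 → 2128
→ [1036, 1278, 2128, 1536, 4556, 10791]
Scenario A total after 4 periods: 21325
Scenario B projection —
[period 1]
Births: 9200 * 0.188 = 1730
10–19: 5500 * 0.97 = 5335
20–29: 6700 * 0.978 = 6553
30–39: 12200 * 0.97 = 11834
40–49: 9200 * 0.959 = 8823
50+: 13600 * 0.933 + 2400 * 0.354 = 12689 + 850 = 13539
Net migration: 20–29 − 320 → 6233
→ [1730, 5335, 6233, 11834, 8823, 13539]
[period 2]
Births: 11834 * 0.188 = 2225
10–19: 1730 * 0.97 = 1678
20–29: 5335 * 0.978 = 5218
30–39: 6233 * 0.97 = 6046
40–49: 11834 * 0.959 = 11349
50+: 8823 * 0.933 + 13539 * 0.354 = 8232 + 4793 = 13025
Net migration: 20–29 − 320 → 4898
→ [2225, 1678, 4898, 6046, 11349, 13025]
[period 3]
Births: 6046 * 0.188 = 1137
10–19: 2225 * 0.97 = 2158
20–29: 1678 * 0.978 = 1641
30–39: 4898 * 0.97 = 4751
40–49: 6046 * 0.959 = 5798
50+: 11349 * 0.933 + 13025 * 0.354 = 10589 + 4611 = 15200
Net migration: 20–29 − 320 → 1321
→ [1137, 2158, 1321, 4751, 5798, 15200]
[period 4]
Births: 4751 * 0.188 = 893
10–19: 1137 * 0.97 = 1103
20–29: 2158 * 0.978 = 2111
30–39: 1321 * 0.97 = 1281
40–49: 4751 * 0.959 = 4556
50+: 5798 * 0.933 + 15200 * 0.354 = 5410 + 5381 = 10791
Net migration: 20–29 − 320 → 1791
→ [893, 1103, 1791, 1281, 4556, 10791]
Scenario B total after 4 periods: 20415
Difference B − A = 20415 − 21325 = -910

-910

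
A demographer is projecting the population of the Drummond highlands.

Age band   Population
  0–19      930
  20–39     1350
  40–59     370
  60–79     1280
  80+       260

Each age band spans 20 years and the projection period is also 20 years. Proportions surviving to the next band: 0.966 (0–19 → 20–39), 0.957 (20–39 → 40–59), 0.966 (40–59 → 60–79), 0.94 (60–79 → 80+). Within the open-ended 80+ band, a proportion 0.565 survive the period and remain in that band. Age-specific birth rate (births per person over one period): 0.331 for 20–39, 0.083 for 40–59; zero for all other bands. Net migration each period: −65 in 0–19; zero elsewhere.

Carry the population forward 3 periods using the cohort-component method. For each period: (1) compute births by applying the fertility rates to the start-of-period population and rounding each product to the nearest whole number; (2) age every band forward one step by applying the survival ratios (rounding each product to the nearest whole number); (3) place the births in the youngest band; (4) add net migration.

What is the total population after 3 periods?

(Groups numbered youngest = 1 to oldest = 5.)
Period 1.
Births: 1350 × 0.331 = 447, 370 × 0.083 = 31 ⇒ total 478
Group 2: 930 × 0.966 = 898
Group 3: 1350 × 0.957 = 1292
Group 4: 370 × 0.966 = 357
Group 5: 1280 × 0.94 + 260 × 0.565 = 1203 + 147 = 1350
Net migration: Group 1 − 65 → 413
Giving 413 / 898 / 1292 / 357 / 1350.
Period 2.
Births: 898 × 0.331 = 297, 1292 × 0.083 = 107 ⇒ total 404
Group 2: 413 × 0.966 = 399
Group 3: 898 × 0.957 = 859
Group 4: 1292 × 0.966 = 1248
Group 5: 357 × 0.94 + 1350 × 0.565 = 336 + 763 = 1099
Net migration: Group 1 − 65 → 339
Giving 339 / 399 / 859 / 1248 / 1099.
Period 3.
Births: 399 × 0.331 = 132, 859 × 0.083 = 71 ⇒ total 203
Group 2: 339 × 0.966 = 327
Group 3: 399 × 0.957 = 382
Group 4: 859 × 0.966 = 830
Group 5: 1248 × 0.94 + 1099 × 0.565 = 1173 + 621 = 1794
Net migration: Group 1 − 65 → 138
Giving 138 / 327 / 382 / 830 / 1794.
Total after period 3: 138 + 327 + 382 + 830 + 1794 = 3471

3471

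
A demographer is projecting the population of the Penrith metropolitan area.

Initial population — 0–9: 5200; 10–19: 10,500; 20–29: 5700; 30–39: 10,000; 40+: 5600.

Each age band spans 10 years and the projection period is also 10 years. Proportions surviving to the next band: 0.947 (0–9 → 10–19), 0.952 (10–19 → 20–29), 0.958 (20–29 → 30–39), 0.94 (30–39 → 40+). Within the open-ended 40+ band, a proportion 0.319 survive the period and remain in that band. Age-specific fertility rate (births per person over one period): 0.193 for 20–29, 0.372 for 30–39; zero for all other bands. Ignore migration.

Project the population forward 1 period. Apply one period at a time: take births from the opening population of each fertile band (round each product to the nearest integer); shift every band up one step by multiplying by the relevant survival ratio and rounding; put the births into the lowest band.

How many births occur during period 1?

4820

After projecting period 1:
Births: 5700 × 0.193 = 1100 ; 10000 × 0.372 = 3720 — total 4820
10–19: 5200 × 0.947 = 4924
20–29: 10500 × 0.952 = 9996
30–39: 5700 × 0.958 = 5461
40+: 10000 × 0.94 + 5600 × 0.319 = 9400 + 1786 = 11186
→ [4820, 4924, 9996, 5461, 11186]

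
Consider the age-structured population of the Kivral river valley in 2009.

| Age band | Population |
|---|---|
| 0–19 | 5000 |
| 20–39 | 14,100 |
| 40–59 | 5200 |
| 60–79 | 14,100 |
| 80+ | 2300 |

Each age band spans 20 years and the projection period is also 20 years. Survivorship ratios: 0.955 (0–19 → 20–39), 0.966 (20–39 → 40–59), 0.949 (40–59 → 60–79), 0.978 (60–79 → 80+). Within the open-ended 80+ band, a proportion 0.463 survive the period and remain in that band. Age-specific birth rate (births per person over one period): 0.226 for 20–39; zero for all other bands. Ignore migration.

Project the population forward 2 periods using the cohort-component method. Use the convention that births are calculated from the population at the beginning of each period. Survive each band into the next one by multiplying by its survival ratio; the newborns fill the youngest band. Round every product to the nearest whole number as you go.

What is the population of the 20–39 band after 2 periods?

After projecting period 1:
Births: 14100 × 0.226 = 3187
20–39: 5000 × 0.955 = 4775
40–59: 14100 × 0.966 = 13621
60–79: 5200 × 0.949 = 4935
80+: 14100 × 0.978 + 2300 × 0.463 = 13790 + 1065 = 14855
→ [3187, 4775, 13621, 4935, 14855]
After projecting period 2:
Births: 4775 × 0.226 = 1079
20–39: 3187 × 0.955 = 3044
40–59: 4775 × 0.966 = 4613
60–79: 13621 × 0.949 = 12926
80+: 4935 × 0.978 + 14855 × 0.463 = 4826 + 6878 = 11704
→ [1079, 3044, 4613, 12926, 11704]

3044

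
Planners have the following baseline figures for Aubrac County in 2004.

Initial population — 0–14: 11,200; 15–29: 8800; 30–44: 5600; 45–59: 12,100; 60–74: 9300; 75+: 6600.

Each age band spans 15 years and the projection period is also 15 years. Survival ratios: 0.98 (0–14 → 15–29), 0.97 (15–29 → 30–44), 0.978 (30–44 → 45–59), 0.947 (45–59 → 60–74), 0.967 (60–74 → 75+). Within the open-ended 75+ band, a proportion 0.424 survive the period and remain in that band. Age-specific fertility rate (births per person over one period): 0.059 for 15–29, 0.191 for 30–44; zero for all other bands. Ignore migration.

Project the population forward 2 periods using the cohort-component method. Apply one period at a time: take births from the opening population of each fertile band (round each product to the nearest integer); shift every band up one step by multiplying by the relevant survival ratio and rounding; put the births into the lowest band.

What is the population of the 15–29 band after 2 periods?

— Period 1 —
Births: 8800 × 0.059 = 519, 5600 × 0.191 = 1070 → 1589
15–29: 11200 × 0.98 = 10976
30–44: 8800 × 0.97 = 8536
45–59: 5600 × 0.978 = 5477
60–74: 12100 × 0.947 = 11459
75+: 9300 × 0.967 + 6600 × 0.424 = 8993 + 2798 = 11791
End of period: [1589, 10976, 8536, 5477, 11459, 11791]
— Period 2 —
Births: 10976 × 0.059 = 648, 8536 × 0.191 = 1630 → 2278
15–29: 1589 × 0.98 = 1557
30–44: 10976 × 0.97 = 10647
45–59: 8536 × 0.978 = 8348
60–74: 5477 × 0.947 = 5187
75+: 11459 × 0.967 + 11791 × 0.424 = 11081 + 4999 = 16080
End of period: [2278, 1557, 10647, 8348, 5187, 16080]

1557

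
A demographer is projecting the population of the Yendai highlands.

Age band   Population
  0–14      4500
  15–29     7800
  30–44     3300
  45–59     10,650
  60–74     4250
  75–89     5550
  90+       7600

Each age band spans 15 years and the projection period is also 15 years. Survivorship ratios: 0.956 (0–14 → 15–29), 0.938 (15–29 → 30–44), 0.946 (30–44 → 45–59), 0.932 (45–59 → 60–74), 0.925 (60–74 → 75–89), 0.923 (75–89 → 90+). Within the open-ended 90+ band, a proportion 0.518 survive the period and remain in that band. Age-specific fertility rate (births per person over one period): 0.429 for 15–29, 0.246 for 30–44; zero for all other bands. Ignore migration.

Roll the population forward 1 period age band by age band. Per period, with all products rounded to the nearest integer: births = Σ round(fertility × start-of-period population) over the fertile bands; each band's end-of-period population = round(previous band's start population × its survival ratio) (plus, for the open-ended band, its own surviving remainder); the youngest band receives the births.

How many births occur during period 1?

Numbering the bands 1..7 from youngest to oldest:
Period 1.
Births: 7800 × 0.429 = 3346, 3300 × 0.246 = 812 → 4158
Band 2: 4500 × 0.956 = 4302
Band 3: 7800 × 0.938 = 7316
Band 4: 3300 × 0.946 = 3122
Band 5: 10650 × 0.932 = 9926
Band 6: 4250 × 0.925 = 3931
Band 7: 5550 × 0.923 + 7600 × 0.518 = 5123 + 3937 = 9060
Population now: 0–14=4158, 15–29=4302, 30–44=7316, 45–59=3122, 60–74=9926, 75–89=3931, 90+=9060

4158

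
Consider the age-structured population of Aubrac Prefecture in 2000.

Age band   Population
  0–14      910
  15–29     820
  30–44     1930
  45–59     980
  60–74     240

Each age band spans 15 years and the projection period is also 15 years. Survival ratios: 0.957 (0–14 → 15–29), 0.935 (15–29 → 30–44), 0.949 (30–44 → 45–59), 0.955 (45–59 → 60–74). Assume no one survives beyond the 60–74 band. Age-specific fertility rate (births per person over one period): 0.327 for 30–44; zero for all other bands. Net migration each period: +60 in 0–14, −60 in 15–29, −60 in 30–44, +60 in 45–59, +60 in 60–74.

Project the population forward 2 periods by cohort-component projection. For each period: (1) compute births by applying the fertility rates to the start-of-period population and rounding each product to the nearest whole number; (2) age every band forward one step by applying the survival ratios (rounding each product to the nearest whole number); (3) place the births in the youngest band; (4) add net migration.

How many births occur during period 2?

231

(Bands numbered youngest = 1 to oldest = 5.)
[period 1]
Births: 1930 × 0.327 = 631
Band 2: 910 × 0.957 = 871
Band 3: 820 × 0.935 = 767
Band 4: 1930 × 0.949 = 1832
Band 5: 980 × 0.955 = 936
Net migration: Band 1 + 60 → 691; Band 2 − 60 → 811; Band 3 − 60 → 707; Band 4 + 60 → 1892; Band 5 + 60 → 996
Population now: 0–14=691, 15–29=811, 30–44=707, 45–59=1892, 60–74=996
[period 2]
Births: 707 × 0.327 = 231
Band 2: 691 × 0.957 = 661
Band 3: 811 × 0.935 = 758
Band 4: 707 × 0.949 = 671
Band 5: 1892 × 0.955 = 1807
Net migration: Band 1 + 60 → 291; Band 2 − 60 → 601; Band 3 − 60 → 698; Band 4 + 60 → 731; Band 5 + 60 → 1867
Population now: 0–14=291, 15–29=601, 30–44=698, 45–59=731, 60–74=1867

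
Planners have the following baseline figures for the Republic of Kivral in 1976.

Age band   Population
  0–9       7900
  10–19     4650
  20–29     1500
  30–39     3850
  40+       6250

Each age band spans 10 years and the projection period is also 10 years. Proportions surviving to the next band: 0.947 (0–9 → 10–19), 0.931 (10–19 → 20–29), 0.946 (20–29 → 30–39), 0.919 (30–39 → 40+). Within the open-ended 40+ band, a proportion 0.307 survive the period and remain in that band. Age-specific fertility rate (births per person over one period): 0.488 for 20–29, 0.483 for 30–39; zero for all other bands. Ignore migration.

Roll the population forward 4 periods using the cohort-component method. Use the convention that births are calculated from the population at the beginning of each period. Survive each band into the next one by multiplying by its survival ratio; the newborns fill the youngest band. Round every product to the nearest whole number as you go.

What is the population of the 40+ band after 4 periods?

Let group 1 be 0–9 through group 5 = 40+.
After projecting period 1:
Births: 1500 × 0.488 = 732 ; 3850 × 0.483 = 1860 — total 2592
Group 2: 7900 × 0.947 = 7481
Group 3: 4650 × 0.931 = 4329
Group 4: 1500 × 0.946 = 1419
Group 5: 3850 × 0.919 + 6250 × 0.307 = 3538 + 1919 = 5457
→ [2592, 7481, 4329, 1419, 5457]
After projecting period 2:
Births: 4329 × 0.488 = 2113 ; 1419 × 0.483 = 685 — total 2798
Group 2: 2592 × 0.947 = 2455
Group 3: 7481 × 0.931 = 6965
Group 4: 4329 × 0.946 = 4095
Group 5: 1419 × 0.919 + 5457 × 0.307 = 1304 + 1675 = 2979
→ [2798, 2455, 6965, 4095, 2979]
After projecting period 3:
Births: 6965 × 0.488 = 3399 ; 4095 × 0.483 = 1978 — total 5377
Group 2: 2798 × 0.947 = 2650
Group 3: 2455 × 0.931 = 2286
Group 4: 6965 × 0.946 = 6589
Group 5: 4095 × 0.919 + 2979 × 0.307 = 3763 + 915 = 4678
→ [5377, 2650, 2286, 6589, 4678]
After projecting period 4:
Births: 2286 × 0.488 = 1116 ; 6589 × 0.483 = 3182 — total 4298
Group 2: 5377 × 0.947 = 5092
Group 3: 2650 × 0.931 = 2467
Group 4: 2286 × 0.946 = 2163
Group 5: 6589 × 0.919 + 4678 × 0.307 = 6055 + 1436 = 7491
→ [4298, 5092, 2467, 2163, 7491]

7491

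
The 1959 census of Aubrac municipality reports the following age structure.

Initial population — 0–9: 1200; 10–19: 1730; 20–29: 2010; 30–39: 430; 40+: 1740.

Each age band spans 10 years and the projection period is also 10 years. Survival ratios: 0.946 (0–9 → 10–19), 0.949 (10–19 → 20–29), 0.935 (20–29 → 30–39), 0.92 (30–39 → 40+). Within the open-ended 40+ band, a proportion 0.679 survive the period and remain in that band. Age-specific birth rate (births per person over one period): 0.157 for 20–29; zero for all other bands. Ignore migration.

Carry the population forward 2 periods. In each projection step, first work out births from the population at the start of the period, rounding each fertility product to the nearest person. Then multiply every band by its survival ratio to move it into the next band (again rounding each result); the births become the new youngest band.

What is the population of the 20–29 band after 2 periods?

1077

Call the bands 1 to 5, youngest first.
Period 1:
Births: 2010 × 0.157 = 316
Band 2: 1200 × 0.946 = 1135
Band 3: 1730 × 0.949 = 1642
Band 4: 2010 × 0.935 = 1879
Band 5: 430 × 0.92 + 1740 × 0.679 = 396 + 1181 = 1577
Giving 316 / 1135 / 1642 / 1879 / 1577.
Period 2:
Births: 1642 × 0.157 = 258
Band 2: 316 × 0.946 = 299
Band 3: 1135 × 0.949 = 1077
Band 4: 1642 × 0.935 = 1535
Band 5: 1879 × 0.92 + 1577 × 0.679 = 1729 + 1071 = 2800
Giving 258 / 299 / 1077 / 1535 / 2800.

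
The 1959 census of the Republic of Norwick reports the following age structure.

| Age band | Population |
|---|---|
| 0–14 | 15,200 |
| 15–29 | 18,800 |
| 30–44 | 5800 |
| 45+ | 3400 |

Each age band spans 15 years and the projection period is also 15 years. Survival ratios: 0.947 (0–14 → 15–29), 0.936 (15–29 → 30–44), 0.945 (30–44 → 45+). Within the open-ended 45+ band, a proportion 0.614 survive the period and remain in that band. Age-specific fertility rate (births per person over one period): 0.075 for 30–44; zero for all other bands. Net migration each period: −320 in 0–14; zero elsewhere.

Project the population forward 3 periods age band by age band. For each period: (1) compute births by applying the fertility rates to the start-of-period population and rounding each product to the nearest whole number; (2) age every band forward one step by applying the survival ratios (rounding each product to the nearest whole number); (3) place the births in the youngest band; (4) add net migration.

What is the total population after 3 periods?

27534

Period 1.
Births: 5800 × 0.075 = 435
15–29: 15200 × 0.947 = 14394
30–44: 18800 × 0.936 = 17597
45+: 5800 × 0.945 + 3400 × 0.614 = 5481 + 2088 = 7569
Net migration: 0–14 − 320 → 115
Giving 115 / 14394 / 17597 / 7569.
Period 2.
Births: 17597 × 0.075 = 1320
15–29: 115 × 0.947 = 109
30–44: 14394 × 0.936 = 13473
45+: 17597 × 0.945 + 7569 × 0.614 = 16629 + 4647 = 21276
Net migration: 0–14 − 320 → 1000
Giving 1000 / 109 / 13473 / 21276.
Period 3.
Births: 13473 × 0.075 = 1010
15–29: 1000 × 0.947 = 947
30–44: 109 × 0.936 = 102
45+: 13473 × 0.945 + 21276 × 0.614 = 12732 + 13063 = 25795
Net migration: 0–14 − 320 → 690
Giving 690 / 947 / 102 / 25795.
Total after period 3: 690 + 947 + 102 + 25795 = 27534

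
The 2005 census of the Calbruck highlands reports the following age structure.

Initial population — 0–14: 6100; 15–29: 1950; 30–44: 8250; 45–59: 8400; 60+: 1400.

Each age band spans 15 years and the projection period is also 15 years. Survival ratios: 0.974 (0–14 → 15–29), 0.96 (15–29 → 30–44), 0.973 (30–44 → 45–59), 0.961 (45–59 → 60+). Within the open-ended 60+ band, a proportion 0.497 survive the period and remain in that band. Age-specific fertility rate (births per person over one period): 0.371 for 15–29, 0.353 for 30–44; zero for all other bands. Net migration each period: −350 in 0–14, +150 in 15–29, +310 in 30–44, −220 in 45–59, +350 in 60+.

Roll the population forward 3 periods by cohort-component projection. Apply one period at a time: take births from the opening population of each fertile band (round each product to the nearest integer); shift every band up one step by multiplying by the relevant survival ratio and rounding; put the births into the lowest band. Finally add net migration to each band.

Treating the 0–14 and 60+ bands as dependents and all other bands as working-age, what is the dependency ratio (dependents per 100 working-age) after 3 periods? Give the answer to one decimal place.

After projecting period 1:
Births: 1950 × 0.371 = 723 ; 8250 × 0.353 = 2912 ⇒ total 3635
15–29: 6100 × 0.974 = 5941
30–44: 1950 × 0.96 = 1872
45–59: 8250 × 0.973 = 8027
60+: 8400 × 0.961 + 1400 × 0.497 = 8072 + 696 = 8768
Net migration: 0–14 − 350 → 3285; 15–29 + 150 → 6091; 30–44 + 310 → 2182; 45–59 − 220 → 7807; 60+ + 350 → 9118
End of period: [3285, 6091, 2182, 7807, 9118]
After projecting period 2:
Births: 6091 × 0.371 = 2260 ; 2182 × 0.353 = 770 ⇒ total 3030
15–29: 3285 × 0.974 = 3200
30–44: 6091 × 0.96 = 5847
45–59: 2182 × 0.973 = 2123
60+: 7807 × 0.961 + 9118 × 0.497 = 7503 + 4532 = 12035
Net migration: 0–14 − 350 → 2680; 15–29 + 150 → 3350; 30–44 + 310 → 6157; 45–59 − 220 → 1903; 60+ + 350 → 12385
End of period: [2680, 3350, 6157, 1903, 12385]
After projecting period 3:
Births: 3350 × 0.371 = 1243 ; 6157 × 0.353 = 2173 ⇒ total 3416
15–29: 2680 × 0.974 = 2610
30–44: 3350 × 0.96 = 3216
45–59: 6157 × 0.973 = 5991
60+: 1903 × 0.961 + 12385 × 0.497 = 1829 + 6155 = 7984
Net migration: 0–14 − 350 → 3066; 15–29 + 150 → 2760; 30–44 + 310 → 3526; 45–59 − 220 → 5771; 60+ + 350 → 8334
End of period: [3066, 2760, 3526, 5771, 8334]
Dependents (band 0–14 + band 60+) = 3066 + 8334 = 11400; working-age = 12057; ratio = 11400/12057 × 100 = 94.6

94.6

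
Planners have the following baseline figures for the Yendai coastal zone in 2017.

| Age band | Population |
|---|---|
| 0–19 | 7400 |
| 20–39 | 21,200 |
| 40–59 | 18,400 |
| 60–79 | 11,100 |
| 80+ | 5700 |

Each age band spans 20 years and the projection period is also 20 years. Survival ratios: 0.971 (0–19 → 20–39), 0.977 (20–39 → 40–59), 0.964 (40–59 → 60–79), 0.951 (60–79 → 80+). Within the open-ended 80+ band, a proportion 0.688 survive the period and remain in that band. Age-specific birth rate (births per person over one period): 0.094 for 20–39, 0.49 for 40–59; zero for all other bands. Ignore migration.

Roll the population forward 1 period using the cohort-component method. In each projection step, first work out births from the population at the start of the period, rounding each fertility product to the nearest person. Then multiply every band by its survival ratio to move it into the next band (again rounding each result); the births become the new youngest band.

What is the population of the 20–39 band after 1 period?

7185

Period 1.
Births: 21200 × 0.094 = 1993, 18400 × 0.49 = 9016 → 11009
20–39: 7400 × 0.971 = 7185
40–59: 21200 × 0.977 = 20712
60–79: 18400 × 0.964 = 17738
80+: 11100 × 0.951 + 5700 × 0.688 = 10556 + 3922 = 14478
Giving 11009 / 7185 / 20712 / 17738 / 14478.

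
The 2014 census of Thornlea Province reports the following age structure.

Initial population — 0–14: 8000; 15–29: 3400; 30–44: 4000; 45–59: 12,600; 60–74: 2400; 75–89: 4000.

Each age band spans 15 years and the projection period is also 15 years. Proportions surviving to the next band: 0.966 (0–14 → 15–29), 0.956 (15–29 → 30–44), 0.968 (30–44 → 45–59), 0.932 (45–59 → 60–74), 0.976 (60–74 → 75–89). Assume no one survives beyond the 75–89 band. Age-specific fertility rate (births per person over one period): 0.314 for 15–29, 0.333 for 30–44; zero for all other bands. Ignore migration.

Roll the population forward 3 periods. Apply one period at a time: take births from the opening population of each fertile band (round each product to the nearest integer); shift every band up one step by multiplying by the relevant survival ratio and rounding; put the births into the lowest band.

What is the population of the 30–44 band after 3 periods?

2216

After projecting period 1:
Births: 3400 × 0.314 = 1068  |  4000 × 0.333 = 1332 — total 2400
15–29: 8000 × 0.966 = 7728
30–44: 3400 × 0.956 = 3250
45–59: 4000 × 0.968 = 3872
60–74: 12600 × 0.932 = 11743
75–89: 2400 × 0.976 = 2342
Giving 2400 / 7728 / 3250 / 3872 / 11743 / 2342.
After projecting period 2:
Births: 7728 × 0.314 = 2427  |  3250 × 0.333 = 1082 — total 3509
15–29: 2400 × 0.966 = 2318
30–44: 7728 × 0.956 = 7388
45–59: 3250 × 0.968 = 3146
60–74: 3872 × 0.932 = 3609
75–89: 11743 × 0.976 = 11461
Giving 3509 / 2318 / 7388 / 3146 / 3609 / 11461.
After projecting period 3:
Births: 2318 × 0.314 = 728  |  7388 × 0.333 = 2460 — total 3188
15–29: 3509 × 0.966 = 3390
30–44: 2318 × 0.956 = 2216
45–59: 7388 × 0.968 = 7152
60–74: 3146 × 0.932 = 2932
75–89: 3609 × 0.976 = 3522
Giving 3188 / 3390 / 2216 / 7152 / 2932 / 3522.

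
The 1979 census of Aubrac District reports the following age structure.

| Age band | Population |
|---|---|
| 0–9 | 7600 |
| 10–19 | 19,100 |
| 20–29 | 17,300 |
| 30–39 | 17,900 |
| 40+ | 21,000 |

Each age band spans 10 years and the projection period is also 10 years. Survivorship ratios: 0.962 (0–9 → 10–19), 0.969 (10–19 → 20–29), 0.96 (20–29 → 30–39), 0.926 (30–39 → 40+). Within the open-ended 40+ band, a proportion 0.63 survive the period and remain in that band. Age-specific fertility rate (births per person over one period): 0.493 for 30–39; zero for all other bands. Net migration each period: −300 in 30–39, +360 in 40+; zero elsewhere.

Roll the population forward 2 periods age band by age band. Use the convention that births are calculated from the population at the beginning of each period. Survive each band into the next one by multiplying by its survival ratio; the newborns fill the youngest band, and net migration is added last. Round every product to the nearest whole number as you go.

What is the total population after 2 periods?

75547

Call the groups 1 to 5, youngest first.
Period 1:
Births: 17900 * 0.493 = 8825
Group 2: 7600 * 0.962 = 7311
Group 3: 19100 * 0.969 = 18508
Group 4: 17300 * 0.96 = 16608
Group 5: 17900 * 0.926 + 21000 * 0.63 = 16575 + 13230 = 29805
Net migration: Group 4 − 300 → 16308; Group 5 + 360 → 30165
Population now: 0–9=8825, 10–19=7311, 20–29=18508, 30–39=16308, 40+=30165
Period 2:
Births: 16308 * 0.493 = 8040
Group 2: 8825 * 0.962 = 8490
Group 3: 7311 * 0.969 = 7084
Group 4: 18508 * 0.96 = 17768
Group 5: 16308 * 0.926 + 30165 * 0.63 = 15101 + 19004 = 34105
Net migration: Group 4 − 300 → 17468; Group 5 + 360 → 34465
Population now: 0–9=8040, 10–19=8490, 20–29=7084, 30–39=17468, 40+=34465
Total after period 2: 8040 + 8490 + 7084 + 17468 + 34465 = 75547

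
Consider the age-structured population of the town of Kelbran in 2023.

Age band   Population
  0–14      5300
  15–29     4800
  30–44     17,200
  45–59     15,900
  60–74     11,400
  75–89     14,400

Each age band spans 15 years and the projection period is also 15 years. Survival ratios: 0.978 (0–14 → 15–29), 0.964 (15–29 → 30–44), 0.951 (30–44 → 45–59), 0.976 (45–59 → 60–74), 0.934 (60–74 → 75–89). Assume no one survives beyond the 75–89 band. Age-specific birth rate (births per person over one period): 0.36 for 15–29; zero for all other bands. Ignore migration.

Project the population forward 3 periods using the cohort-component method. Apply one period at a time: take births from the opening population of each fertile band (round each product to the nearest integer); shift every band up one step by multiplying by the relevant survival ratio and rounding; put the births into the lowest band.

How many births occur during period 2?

[period 1]
Births: 4800 × 0.36 = 1728
15–29: 5300 × 0.978 = 5183
30–44: 4800 × 0.964 = 4627
45–59: 17200 × 0.951 = 16357
60–74: 15900 × 0.976 = 15518
75–89: 11400 × 0.934 = 10648
End of period: [1728, 5183, 4627, 16357, 15518, 10648]
[period 2]
Births: 5183 × 0.36 = 1866
15–29: 1728 × 0.978 = 1690
30–44: 5183 × 0.964 = 4996
45–59: 4627 × 0.951 = 4400
60–74: 16357 × 0.976 = 15964
75–89: 15518 × 0.934 = 14494
End of period: [1866, 1690, 4996, 4400, 15964, 14494]

1866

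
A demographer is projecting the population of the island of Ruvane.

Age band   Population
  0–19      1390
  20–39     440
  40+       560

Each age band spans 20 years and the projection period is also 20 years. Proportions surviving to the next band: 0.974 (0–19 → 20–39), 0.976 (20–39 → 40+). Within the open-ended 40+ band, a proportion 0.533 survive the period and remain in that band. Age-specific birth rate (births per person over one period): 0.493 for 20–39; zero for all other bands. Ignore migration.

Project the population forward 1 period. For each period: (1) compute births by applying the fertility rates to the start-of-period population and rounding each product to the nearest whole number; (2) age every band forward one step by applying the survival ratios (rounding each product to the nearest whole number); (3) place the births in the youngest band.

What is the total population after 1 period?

Numbering the groups 1..3 from youngest to oldest:
— Period 1 —
Births: 440 × 0.493 = 217
Group 2: 1390 × 0.974 = 1354
Group 3: 440 × 0.976 + 560 × 0.533 = 429 + 298 = 727
End of period: [217, 1354, 727]
Total after period 1: 217 + 1354 + 727 = 2298

2298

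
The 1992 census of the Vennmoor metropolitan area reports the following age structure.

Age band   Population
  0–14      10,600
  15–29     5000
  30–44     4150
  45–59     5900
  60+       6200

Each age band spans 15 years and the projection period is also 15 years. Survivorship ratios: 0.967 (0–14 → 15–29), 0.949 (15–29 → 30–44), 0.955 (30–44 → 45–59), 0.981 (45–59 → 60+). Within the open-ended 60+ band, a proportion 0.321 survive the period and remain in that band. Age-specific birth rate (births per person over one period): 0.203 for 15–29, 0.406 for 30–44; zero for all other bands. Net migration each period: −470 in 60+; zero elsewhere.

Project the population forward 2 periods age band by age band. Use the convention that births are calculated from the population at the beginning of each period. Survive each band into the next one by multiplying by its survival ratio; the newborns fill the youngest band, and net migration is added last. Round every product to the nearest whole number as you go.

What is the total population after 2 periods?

Numbering the bands 1..5 from youngest to oldest:
Period 1.
Births: 5000 * 0.203 = 1015 ; 4150 * 0.406 = 1685 — total 2700
Band 2: 10600 * 0.967 = 10250
Band 3: 5000 * 0.949 = 4745
Band 4: 4150 * 0.955 = 3963
Band 5: 5900 * 0.981 + 6200 * 0.321 = 5788 + 1990 = 7778
Net migration: Band 5 − 470 → 7308
Population now: 0–14=2700, 15–29=10250, 30–44=4745, 45–59=3963, 60+=7308
Period 2.
Births: 10250 * 0.203 = 2081 ; 4745 * 0.406 = 1926 — total 4007
Band 2: 2700 * 0.967 = 2611
Band 3: 10250 * 0.949 = 9727
Band 4: 4745 * 0.955 = 4531
Band 5: 3963 * 0.981 + 7308 * 0.321 = 3888 + 2346 = 6234
Net migration: Band 5 − 470 → 5764
Population now: 0–14=4007, 15–29=2611, 30–44=9727, 45–59=4531, 60+=5764
Total after period 2: 4007 + 2611 + 9727 + 4531 + 5764 = 26640

26640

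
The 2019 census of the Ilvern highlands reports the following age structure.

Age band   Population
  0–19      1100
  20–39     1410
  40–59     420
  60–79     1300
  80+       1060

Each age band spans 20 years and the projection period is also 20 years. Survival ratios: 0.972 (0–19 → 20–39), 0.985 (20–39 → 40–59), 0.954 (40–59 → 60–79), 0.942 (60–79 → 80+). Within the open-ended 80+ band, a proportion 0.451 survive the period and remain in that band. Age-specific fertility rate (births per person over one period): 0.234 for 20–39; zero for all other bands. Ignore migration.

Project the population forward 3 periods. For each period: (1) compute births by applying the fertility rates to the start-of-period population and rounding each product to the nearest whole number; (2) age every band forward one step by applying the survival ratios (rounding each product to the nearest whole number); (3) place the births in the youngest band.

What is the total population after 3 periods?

3404

After projecting period 1:
Births: 1410 × 0.234 = 330
20–39: 1100 × 0.972 = 1069
40–59: 1410 × 0.985 = 1389
60–79: 420 × 0.954 = 401
80+: 1300 × 0.942 + 1060 × 0.451 = 1225 + 478 = 1703
Population now: 0–19=330, 20–39=1069, 40–59=1389, 60–79=401, 80+=1703
After projecting period 2:
Births: 1069 × 0.234 = 250
20–39: 330 × 0.972 = 321
40–59: 1069 × 0.985 = 1053
60–79: 1389 × 0.954 = 1325
80+: 401 × 0.942 + 1703 × 0.451 = 378 + 768 = 1146
Population now: 0–19=250, 20–39=321, 40–59=1053, 60–79=1325, 80+=1146
After projecting period 3:
Births: 321 × 0.234 = 75
20–39: 250 × 0.972 = 243
40–59: 321 × 0.985 = 316
60–79: 1053 × 0.954 = 1005
80+: 1325 × 0.942 + 1146 × 0.451 = 1248 + 517 = 1765
Population now: 0–19=75, 20–39=243, 40–59=316, 60–79=1005, 80+=1765
Total after period 3: 75 + 243 + 316 + 1005 + 1765 = 3404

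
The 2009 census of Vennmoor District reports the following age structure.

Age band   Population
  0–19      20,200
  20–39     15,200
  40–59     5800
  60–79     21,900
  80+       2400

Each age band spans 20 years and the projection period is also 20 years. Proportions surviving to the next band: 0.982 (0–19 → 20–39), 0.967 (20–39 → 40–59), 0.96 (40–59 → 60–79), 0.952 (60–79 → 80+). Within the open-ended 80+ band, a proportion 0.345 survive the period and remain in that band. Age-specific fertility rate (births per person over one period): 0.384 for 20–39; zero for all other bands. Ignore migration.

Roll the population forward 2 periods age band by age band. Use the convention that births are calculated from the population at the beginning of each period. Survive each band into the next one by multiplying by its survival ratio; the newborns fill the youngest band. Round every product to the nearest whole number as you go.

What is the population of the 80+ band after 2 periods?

12780

Numbering the groups 1..5 from youngest to oldest:
Period 1:
Births: 15200 × 0.384 = 5837
Group 2: 20200 × 0.982 = 19836
Group 3: 15200 × 0.967 = 14698
Group 4: 5800 × 0.96 = 5568
Group 5: 21900 × 0.952 + 2400 × 0.345 = 20849 + 828 = 21677
Population now: 0–19=5837, 20–39=19836, 40–59=14698, 60–79=5568, 80+=21677
Period 2:
Births: 19836 × 0.384 = 7617
Group 2: 5837 × 0.982 = 5732
Group 3: 19836 × 0.967 = 19181
Group 4: 14698 × 0.96 = 14110
Group 5: 5568 × 0.952 + 21677 × 0.345 = 5301 + 7479 = 12780
Population now: 0–19=7617, 20–39=5732, 40–59=19181, 60–79=14110, 80+=12780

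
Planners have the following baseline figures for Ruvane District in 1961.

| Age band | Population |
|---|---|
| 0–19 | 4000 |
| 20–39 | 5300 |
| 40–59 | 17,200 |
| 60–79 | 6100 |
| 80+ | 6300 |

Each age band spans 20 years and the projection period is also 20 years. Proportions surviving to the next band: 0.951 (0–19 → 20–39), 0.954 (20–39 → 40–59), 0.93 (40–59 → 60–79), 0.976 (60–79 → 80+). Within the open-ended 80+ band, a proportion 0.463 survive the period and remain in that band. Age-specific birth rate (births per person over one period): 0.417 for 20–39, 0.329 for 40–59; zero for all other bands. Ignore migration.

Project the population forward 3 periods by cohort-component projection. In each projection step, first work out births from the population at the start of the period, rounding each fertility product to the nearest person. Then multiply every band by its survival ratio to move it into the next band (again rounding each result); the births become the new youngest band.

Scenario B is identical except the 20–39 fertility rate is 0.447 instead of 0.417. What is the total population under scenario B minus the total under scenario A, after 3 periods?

Period 1.
Births: 5300 * 0.417 = 2210  |  17200 * 0.329 = 5659 → total 7869
20–39: 4000 * 0.951 = 3804
40–59: 5300 * 0.954 = 5056
60–79: 17200 * 0.93 = 15996
80+: 6100 * 0.976 + 6300 * 0.463 = 5954 + 2917 = 8871
Giving 7869 / 3804 / 5056 / 15996 / 8871.
Period 2.
Births: 3804 * 0.417 = 1586  |  5056 * 0.329 = 1663 → total 3249
20–39: 7869 * 0.951 = 7483
40–59: 3804 * 0.954 = 3629
60–79: 5056 * 0.93 = 4702
80+: 15996 * 0.976 + 8871 * 0.463 = 15612 + 4107 = 19719
Giving 3249 / 7483 / 3629 / 4702 / 19719.
Period 3.
Births: 7483 * 0.417 = 3120  |  3629 * 0.329 = 1194 → total 4314
20–39: 3249 * 0.951 = 3090
40–59: 7483 * 0.954 = 7139
60–79: 3629 * 0.93 = 3375
80+: 4702 * 0.976 + 19719 * 0.463 = 4589 + 9130 = 13719
Giving 4314 / 3090 / 7139 / 3375 / 13719.
Scenario A total after 3 periods: 31637
Scenario B projection —
Period 1.
Births: 5300 * 0.447 = 2369  |  17200 * 0.329 = 5659 → total 8028
20–39: 4000 * 0.951 = 3804
40–59: 5300 * 0.954 = 5056
60–79: 17200 * 0.93 = 15996
80+: 6100 * 0.976 + 6300 * 0.463 = 5954 + 2917 = 8871
Giving 8028 / 3804 / 5056 / 15996 / 8871.
Period 2.
Births: 3804 * 0.447 = 1700  |  5056 * 0.329 = 1663 → total 3363
20–39: 8028 * 0.951 = 7635
40–59: 3804 * 0.954 = 3629
60–79: 5056 * 0.93 = 4702
80+: 15996 * 0.976 + 8871 * 0.463 = 15612 + 4107 = 19719
Giving 3363 / 7635 / 3629 / 4702 / 19719.
Period 3.
Births: 7635 * 0.447 = 3413  |  3629 * 0.329 = 1194 → total 4607
20–39: 3363 * 0.951 = 3198
40–59: 7635 * 0.954 = 7284
60–79: 3629 * 0.93 = 3375
80+: 4702 * 0.976 + 19719 * 0.463 = 4589 + 9130 = 13719
Giving 4607 / 3198 / 7284 / 3375 / 13719.
Scenario B total after 3 periods: 32183
Difference B − A = 32183 − 31637 = 546

546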